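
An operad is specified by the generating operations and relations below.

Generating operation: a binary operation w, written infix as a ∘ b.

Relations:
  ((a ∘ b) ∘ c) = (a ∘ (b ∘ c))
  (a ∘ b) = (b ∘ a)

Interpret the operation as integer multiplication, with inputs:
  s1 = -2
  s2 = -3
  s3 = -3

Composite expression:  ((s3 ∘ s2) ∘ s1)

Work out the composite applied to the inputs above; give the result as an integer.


-18

(s3 ∘ s2) = 9
((s3 ∘ s2) ∘ s1) = -18


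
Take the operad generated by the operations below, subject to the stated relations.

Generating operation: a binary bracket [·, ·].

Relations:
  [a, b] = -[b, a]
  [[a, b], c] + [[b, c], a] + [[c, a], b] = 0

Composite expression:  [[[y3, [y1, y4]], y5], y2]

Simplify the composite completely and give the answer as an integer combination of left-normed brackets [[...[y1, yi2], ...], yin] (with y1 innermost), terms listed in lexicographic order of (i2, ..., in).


-[[[[y1, y4], y3], y5], y2]

Expand each bracket as ab - ba; the y1-initial words give the coefficients.
Composite bracket: [[[y3, [y1, y4]], y5], y2]
The bracket unfolds into 16 signed words via [a, b] = ab - ba (2^4 = 16).
The y1-initial words carry the normal form:
  the word y1y4y3y5y2 carries sign -1 and contributes -[[[[y1, y4], y3], y5], y2]


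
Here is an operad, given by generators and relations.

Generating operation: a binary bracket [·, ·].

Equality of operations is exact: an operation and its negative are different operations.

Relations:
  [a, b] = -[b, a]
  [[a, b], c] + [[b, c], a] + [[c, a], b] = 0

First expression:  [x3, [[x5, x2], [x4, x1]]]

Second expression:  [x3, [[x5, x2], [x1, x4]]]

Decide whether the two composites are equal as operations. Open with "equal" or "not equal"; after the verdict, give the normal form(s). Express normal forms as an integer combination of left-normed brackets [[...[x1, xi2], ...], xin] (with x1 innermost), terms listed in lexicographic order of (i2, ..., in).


Normal form of the first expression: [[[[x1, x4], x2], x5], x3] - [[[[x1, x4], x5], x2], x3]
Normal form of the second expression: -[[[[x1, x4], x2], x5], x3] + [[[[x1, x4], x5], x2], x3]
They disagree, so not equal.

not equal — first [[[[x1, x4], x2], x5], x3] - [[[[x1, x4], x5], x2], x3], second -[[[[x1, x4], x2], x5], x3] + [[[[x1, x4], x5], x2], x3]


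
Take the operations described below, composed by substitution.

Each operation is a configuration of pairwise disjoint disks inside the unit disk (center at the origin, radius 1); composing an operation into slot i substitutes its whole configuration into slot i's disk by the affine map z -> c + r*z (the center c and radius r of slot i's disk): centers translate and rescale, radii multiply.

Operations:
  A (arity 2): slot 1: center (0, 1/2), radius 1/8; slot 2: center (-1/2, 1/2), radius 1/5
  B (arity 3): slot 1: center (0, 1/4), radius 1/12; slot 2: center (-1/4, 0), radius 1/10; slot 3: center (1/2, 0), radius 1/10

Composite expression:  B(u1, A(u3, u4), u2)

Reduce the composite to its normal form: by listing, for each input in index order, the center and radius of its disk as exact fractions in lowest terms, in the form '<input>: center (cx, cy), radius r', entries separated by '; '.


Affine substitution under B: radii multiply and u-centers shift.
input u1: composing its 1 substitution step yields center (0, 1/4), radius 1/12
input u3: composing its 2 substitution steps yields center (-1/4, 1/20), radius 1/80
input u4: composing its 2 substitution steps yields center (-3/10, 1/20), radius 1/50
input u2: composing its 1 substitution step yields center (1/2, 0), radius 1/10

u1: center (0, 1/4), radius 1/12; u2: center (1/2, 0), radius 1/10; u3: center (-1/4, 1/20), radius 1/80; u4: center (-3/10, 1/20), radius 1/50


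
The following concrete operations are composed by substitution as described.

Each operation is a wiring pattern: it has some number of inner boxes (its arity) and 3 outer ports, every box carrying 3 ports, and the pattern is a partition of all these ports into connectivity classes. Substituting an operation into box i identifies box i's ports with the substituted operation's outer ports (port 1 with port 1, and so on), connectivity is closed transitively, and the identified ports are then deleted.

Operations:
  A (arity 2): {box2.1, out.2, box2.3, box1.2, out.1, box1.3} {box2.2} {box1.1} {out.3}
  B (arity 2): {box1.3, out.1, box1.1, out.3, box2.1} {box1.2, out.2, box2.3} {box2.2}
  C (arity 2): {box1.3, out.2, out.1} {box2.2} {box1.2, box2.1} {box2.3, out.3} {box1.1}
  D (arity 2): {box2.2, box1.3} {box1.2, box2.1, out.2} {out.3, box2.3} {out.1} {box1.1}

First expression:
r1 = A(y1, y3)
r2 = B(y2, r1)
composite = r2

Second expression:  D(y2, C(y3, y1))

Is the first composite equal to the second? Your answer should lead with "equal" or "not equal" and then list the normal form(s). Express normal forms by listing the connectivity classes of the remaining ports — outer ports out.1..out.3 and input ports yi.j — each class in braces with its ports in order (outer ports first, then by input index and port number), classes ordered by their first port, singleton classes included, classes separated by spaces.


not equal; the first gives {out.1, out.3, y1.2, y1.3, y2.1, y2.3, y3.1, y3.3} {out.2, y2.2} {y1.1} {y3.2} and the second {out.1} {out.2, y2.2, y2.3, y3.3} {out.3, y1.3} {y1.1, y3.2} {y1.2} {y2.1} {y3.1}

The first expression reduces to {out.1, out.3, y1.2, y1.3, y2.1, y2.3, y3.1, y3.3} {out.2, y2.2} {y1.1} {y3.2}
The second expression reduces to {out.1} {out.2, y2.2, y2.3, y3.3} {out.3, y1.3} {y1.1, y3.2} {y1.2} {y2.1} {y3.1}
The forms do not match — not equal.


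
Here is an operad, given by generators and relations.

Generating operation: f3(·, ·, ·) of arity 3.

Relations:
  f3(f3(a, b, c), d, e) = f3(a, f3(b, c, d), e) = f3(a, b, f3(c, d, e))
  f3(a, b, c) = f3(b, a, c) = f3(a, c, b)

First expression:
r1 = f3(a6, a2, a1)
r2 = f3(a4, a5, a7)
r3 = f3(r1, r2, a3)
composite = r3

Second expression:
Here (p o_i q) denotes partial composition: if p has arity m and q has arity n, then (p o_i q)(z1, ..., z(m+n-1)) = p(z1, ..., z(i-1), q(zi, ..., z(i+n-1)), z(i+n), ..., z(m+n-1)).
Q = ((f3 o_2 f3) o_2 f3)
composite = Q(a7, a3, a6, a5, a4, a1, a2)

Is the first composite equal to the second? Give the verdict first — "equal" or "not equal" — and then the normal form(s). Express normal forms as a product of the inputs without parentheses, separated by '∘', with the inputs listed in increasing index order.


equal; the common form is a1 ∘ a2 ∘ a3 ∘ a4 ∘ a5 ∘ a6 ∘ a7

Normal form of the first expression: a1 ∘ a2 ∘ a3 ∘ a4 ∘ a5 ∘ a6 ∘ a7
Normal form of the second expression: a1 ∘ a2 ∘ a3 ∘ a4 ∘ a5 ∘ a6 ∘ a7
The forms coincide; equal.


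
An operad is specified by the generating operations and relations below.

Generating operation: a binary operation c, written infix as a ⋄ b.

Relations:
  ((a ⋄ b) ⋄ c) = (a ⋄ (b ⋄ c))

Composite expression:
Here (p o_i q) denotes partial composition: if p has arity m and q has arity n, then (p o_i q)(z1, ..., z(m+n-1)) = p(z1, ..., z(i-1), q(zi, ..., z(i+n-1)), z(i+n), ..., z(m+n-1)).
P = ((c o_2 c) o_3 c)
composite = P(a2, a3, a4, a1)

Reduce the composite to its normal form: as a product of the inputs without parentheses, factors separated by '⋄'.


a2 ⋄ a3 ⋄ a4 ⋄ a1

Associativity of c dissolves the nesting; only the a-input order survives.
(a4 ⋄ a1) unparenthesizes to a4 ⋄ a1
(a3 ⋄ (a4 ⋄ a1)) unparenthesizes to a3 ⋄ a4 ⋄ a1
(a2 ⋄ (a3 ⋄ (a4 ⋄ a1))) unparenthesizes to a2 ⋄ a3 ⋄ a4 ⋄ a1


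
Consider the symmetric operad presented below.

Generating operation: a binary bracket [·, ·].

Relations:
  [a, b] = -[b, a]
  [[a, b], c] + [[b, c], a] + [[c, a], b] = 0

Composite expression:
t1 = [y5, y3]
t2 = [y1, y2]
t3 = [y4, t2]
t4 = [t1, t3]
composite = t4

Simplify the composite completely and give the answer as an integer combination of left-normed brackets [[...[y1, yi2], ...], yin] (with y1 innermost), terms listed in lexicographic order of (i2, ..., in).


In the tensor algebra, words opening y1 carry the y1-anchored form.
Composite bracket: [[y5, y3], [y4, [y1, y2]]]
Under [a, b] = ab - ba we get 16 signed associative words (2^4 = 16).
Only words starting with y1 matter:
  from y1y2y4y3y5, sign -1: term -[[[[y1, y2], y4], y3], y5]
  from y1y2y4y5y3, sign +1: term +[[[[y1, y2], y4], y5], y3]

-[[[[y1, y2], y4], y3], y5] + [[[[y1, y2], y4], y5], y3]


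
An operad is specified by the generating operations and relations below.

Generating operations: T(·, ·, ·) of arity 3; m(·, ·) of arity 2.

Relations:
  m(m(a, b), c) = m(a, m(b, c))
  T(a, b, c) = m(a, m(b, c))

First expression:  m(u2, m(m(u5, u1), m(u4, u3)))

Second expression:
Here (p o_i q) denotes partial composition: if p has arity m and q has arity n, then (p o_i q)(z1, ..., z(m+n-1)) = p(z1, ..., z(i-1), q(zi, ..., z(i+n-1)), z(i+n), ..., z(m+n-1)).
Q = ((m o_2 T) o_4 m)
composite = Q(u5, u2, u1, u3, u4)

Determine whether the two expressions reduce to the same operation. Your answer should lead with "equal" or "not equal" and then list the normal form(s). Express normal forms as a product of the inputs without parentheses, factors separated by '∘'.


The first expression reduces to u2 ∘ u5 ∘ u1 ∘ u4 ∘ u3
The second expression reduces to u5 ∘ u2 ∘ u1 ∘ u3 ∘ u4
They disagree, so not equal.

not equal; first: u2 ∘ u5 ∘ u1 ∘ u4 ∘ u3; second: u5 ∘ u2 ∘ u1 ∘ u3 ∘ u4


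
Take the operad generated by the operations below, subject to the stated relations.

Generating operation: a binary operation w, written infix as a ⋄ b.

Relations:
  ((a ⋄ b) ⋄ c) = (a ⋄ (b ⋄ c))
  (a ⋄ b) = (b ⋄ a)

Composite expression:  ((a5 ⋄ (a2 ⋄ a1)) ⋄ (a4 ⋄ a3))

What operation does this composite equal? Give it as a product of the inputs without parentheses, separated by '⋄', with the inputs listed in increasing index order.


a1 ⋄ a2 ⋄ a3 ⋄ a4 ⋄ a5

Reordering under w is free, so list the a-inputs canonically.
(a2 ⋄ a1) flattens to a2 ⋄ a1
(a5 ⋄ (a2 ⋄ a1)) flattens to a5 ⋄ a2 ⋄ a1
(a4 ⋄ a3) flattens to a4 ⋄ a3
((a5 ⋄ (a2 ⋄ a1)) ⋄ (a4 ⋄ a3)) flattens to a5 ⋄ a2 ⋄ a1 ⋄ a4 ⋄ a3
the factors in increasing index order: a1 ⋄ a2 ⋄ a3 ⋄ a4 ⋄ a5


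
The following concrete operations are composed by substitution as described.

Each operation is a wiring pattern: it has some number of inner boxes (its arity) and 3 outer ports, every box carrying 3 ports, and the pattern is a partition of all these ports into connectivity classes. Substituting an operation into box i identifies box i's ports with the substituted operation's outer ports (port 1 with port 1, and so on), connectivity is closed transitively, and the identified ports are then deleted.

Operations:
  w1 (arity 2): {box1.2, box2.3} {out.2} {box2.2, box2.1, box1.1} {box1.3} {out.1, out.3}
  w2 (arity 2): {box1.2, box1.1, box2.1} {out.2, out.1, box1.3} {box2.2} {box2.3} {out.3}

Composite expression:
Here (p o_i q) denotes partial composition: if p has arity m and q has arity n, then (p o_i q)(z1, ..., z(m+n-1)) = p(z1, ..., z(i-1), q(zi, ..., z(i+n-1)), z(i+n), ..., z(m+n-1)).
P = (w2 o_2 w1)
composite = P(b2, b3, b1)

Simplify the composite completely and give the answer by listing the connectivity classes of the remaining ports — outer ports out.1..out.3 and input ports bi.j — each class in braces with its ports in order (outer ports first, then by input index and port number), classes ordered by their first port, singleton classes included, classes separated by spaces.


Two ports join when wires chain via w2-identified ports.
composing w1 on (b3, b1), with out.j its own outer ports: {out.1, out.3} {out.2} {b1.1, b1.2, b3.1} {b1.3, b3.2} {b3.3}
composing w2 on (b2, b3, b1), with out.j its own outer ports: {out.1, out.2, b2.3} {out.3} {b1.1, b1.2, b3.1} {b1.3, b3.2} {b2.1, b2.2} {b3.3}

{out.1, out.2, b2.3} {out.3} {b1.1, b1.2, b3.1} {b1.3, b3.2} {b2.1, b2.2} {b3.3}


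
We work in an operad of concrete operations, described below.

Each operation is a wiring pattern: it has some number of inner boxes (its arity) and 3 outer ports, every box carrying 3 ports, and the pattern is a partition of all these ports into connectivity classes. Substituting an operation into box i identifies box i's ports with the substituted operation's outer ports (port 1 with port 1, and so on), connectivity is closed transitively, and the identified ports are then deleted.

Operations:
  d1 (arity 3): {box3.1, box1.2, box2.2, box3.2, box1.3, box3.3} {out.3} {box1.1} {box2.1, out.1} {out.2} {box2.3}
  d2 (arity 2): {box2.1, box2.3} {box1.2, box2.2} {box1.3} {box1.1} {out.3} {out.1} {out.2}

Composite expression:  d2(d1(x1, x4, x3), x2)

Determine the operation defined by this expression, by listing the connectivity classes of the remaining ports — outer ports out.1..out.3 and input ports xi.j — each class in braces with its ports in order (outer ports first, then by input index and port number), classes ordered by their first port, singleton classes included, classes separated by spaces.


{out.1} {out.2} {out.3} {x1.1} {x1.2, x1.3, x3.1, x3.2, x3.3, x4.2} {x2.1, x2.3} {x2.2} {x4.1} {x4.3}

Two ports join when wires chain via d2-identified ports.
stage d1: inputs (x1, x4, x3), connectivity {out.1, x4.1} {out.2} {out.3} {x1.1} {x1.2, x1.3, x3.1, x3.2, x3.3, x4.2} {x4.3}, out.j its boundary
stage d2: inputs (x1, x4, x3, x2), connectivity {out.1} {out.2} {out.3} {x1.1} {x1.2, x1.3, x3.1, x3.2, x3.3, x4.2} {x2.1, x2.3} {x2.2} {x4.1} {x4.3}, out.j its boundary


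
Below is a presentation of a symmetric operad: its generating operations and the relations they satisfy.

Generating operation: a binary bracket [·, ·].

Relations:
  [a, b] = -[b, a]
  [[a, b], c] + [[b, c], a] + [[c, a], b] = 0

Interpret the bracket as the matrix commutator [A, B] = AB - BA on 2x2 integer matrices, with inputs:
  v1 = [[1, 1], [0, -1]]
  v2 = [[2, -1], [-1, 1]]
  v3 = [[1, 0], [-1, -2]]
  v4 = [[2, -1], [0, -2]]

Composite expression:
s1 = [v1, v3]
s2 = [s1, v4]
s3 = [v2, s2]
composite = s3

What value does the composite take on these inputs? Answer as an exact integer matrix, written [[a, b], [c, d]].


[[6, 18], [-12, -6]]

[v1, v3] = [[-1, -3], [2, 1]]
[[v1, v3], v4] = [[2, 14], [8, -2]]
[v2, [[v1, v3], v4]] = [[6, 18], [-12, -6]]


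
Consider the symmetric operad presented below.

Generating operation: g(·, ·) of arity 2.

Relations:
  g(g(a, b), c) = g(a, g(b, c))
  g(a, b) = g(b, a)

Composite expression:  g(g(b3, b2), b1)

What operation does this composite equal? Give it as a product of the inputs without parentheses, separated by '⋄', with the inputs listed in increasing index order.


b1 ⋄ b2 ⋄ b3


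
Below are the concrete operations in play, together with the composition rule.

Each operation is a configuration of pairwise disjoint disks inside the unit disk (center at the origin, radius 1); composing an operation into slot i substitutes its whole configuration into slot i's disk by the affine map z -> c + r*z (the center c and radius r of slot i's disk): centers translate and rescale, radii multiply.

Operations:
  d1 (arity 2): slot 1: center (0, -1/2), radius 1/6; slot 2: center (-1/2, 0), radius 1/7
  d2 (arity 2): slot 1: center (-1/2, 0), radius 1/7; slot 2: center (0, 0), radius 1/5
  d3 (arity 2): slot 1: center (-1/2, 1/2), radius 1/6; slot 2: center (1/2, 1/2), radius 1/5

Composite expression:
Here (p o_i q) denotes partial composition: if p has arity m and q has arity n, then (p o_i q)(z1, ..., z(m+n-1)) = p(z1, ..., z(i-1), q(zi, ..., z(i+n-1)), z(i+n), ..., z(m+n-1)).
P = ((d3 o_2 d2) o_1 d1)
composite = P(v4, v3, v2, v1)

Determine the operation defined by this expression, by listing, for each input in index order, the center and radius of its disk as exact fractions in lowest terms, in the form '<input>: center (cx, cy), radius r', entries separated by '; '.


Only the slot chain above each v matters under d3; compose those maps.
v4 passes through 2 substitutions, ending at center (-1/2, 5/12), radius 1/36
v3 passes through 2 substitutions, ending at center (-7/12, 1/2), radius 1/42
v2 passes through 2 substitutions, ending at center (2/5, 1/2), radius 1/35
v1 passes through 2 substitutions, ending at center (1/2, 1/2), radius 1/25

v1: center (1/2, 1/2), radius 1/25; v2: center (2/5, 1/2), radius 1/35; v3: center (-7/12, 1/2), radius 1/42; v4: center (-1/2, 5/12), radius 1/36


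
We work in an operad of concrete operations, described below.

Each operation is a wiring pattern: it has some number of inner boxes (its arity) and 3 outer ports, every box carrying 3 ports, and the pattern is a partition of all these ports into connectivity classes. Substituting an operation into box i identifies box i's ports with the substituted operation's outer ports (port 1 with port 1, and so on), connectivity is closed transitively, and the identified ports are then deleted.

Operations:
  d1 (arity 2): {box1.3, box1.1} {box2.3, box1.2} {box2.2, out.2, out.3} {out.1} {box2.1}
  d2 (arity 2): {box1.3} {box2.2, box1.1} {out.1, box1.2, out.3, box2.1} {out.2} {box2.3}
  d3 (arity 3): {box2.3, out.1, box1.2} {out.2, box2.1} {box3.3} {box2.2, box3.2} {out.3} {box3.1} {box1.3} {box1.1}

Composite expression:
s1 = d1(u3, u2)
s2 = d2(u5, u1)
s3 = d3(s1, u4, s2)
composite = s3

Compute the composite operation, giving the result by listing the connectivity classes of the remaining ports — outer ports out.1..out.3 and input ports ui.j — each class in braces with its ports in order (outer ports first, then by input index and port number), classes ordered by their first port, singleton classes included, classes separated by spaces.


Treat the ports identified at d3 as solder joints: merge, then drop.
stage d1: inputs (u3, u2), connectivity {out.1} {out.2, out.3, u2.2} {u2.1} {u2.3, u3.2} {u3.1, u3.3}, out.j its boundary
stage d2: inputs (u5, u1), connectivity {out.1, out.3, u1.1, u5.2} {out.2} {u1.2, u5.1} {u1.3} {u5.3}, out.j its boundary
stage d3: inputs (u3, u2, u4, u5, u1), connectivity {out.1, u2.2, u4.3} {out.2, u4.1} {out.3} {u1.1, u5.2} {u1.2, u5.1} {u1.3} {u2.1} {u2.3, u3.2} {u3.1, u3.3} {u4.2} {u5.3}, out.j its boundary

{out.1, u2.2, u4.3} {out.2, u4.1} {out.3} {u1.1, u5.2} {u1.2, u5.1} {u1.3} {u2.1} {u2.3, u3.2} {u3.1, u3.3} {u4.2} {u5.3}


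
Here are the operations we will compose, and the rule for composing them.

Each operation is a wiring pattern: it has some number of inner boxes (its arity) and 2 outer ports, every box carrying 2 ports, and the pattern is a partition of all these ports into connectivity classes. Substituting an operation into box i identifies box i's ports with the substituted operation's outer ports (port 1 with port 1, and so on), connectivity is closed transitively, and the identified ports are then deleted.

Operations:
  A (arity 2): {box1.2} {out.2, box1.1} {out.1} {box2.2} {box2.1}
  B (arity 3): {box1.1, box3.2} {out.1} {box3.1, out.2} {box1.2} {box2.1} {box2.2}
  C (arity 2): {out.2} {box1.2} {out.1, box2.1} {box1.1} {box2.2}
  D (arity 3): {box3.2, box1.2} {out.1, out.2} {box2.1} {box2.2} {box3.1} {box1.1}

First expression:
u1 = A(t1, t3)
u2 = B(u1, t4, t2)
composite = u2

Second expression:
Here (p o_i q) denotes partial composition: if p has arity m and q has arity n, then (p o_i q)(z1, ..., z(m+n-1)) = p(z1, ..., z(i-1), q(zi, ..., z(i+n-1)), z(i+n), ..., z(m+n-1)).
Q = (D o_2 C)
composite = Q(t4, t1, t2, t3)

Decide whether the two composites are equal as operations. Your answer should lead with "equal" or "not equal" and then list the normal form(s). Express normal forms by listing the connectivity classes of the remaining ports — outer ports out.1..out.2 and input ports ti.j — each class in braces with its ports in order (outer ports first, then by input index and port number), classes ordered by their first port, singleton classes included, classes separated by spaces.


Normal form of the first expression: {out.1} {out.2, t2.1} {t1.1} {t1.2} {t2.2} {t3.1} {t3.2} {t4.1} {t4.2}
Normal form of the second expression: {out.1, out.2} {t1.1} {t1.2} {t2.1} {t2.2} {t3.1} {t3.2, t4.2} {t4.1}
Distinct normal forms: not equal.

not equal; first: {out.1} {out.2, t2.1} {t1.1} {t1.2} {t2.2} {t3.1} {t3.2} {t4.1} {t4.2}; second: {out.1, out.2} {t1.1} {t1.2} {t2.1} {t2.2} {t3.1} {t3.2, t4.2} {t4.1}


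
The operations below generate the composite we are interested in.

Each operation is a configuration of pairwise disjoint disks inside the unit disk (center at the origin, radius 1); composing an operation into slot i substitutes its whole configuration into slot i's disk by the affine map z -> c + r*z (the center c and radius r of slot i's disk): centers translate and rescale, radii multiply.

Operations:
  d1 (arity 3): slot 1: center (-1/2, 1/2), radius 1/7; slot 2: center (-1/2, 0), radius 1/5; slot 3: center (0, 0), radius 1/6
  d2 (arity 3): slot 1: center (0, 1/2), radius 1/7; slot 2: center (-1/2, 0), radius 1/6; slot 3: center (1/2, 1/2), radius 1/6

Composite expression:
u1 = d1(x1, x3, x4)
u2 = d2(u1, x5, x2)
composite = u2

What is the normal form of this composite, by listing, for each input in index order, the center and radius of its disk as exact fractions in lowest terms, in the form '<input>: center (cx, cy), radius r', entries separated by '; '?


x1: center (-1/14, 4/7), radius 1/49; x2: center (1/2, 1/2), radius 1/6; x3: center (-1/14, 1/2), radius 1/35; x4: center (0, 1/2), radius 1/42; x5: center (-1/2, 0), radius 1/6

Below d2, radii multiply path by path; the x-disk centers shift.
input x1: applying the 2 nested substitutions gives center (-1/14, 4/7), radius 1/49
input x3: applying the 2 nested substitutions gives center (-1/14, 1/2), radius 1/35
input x4: applying the 2 nested substitutions gives center (0, 1/2), radius 1/42
input x5: applying the 1 nested substitution gives center (-1/2, 0), radius 1/6
input x2: applying the 1 nested substitution gives center (1/2, 1/2), radius 1/6


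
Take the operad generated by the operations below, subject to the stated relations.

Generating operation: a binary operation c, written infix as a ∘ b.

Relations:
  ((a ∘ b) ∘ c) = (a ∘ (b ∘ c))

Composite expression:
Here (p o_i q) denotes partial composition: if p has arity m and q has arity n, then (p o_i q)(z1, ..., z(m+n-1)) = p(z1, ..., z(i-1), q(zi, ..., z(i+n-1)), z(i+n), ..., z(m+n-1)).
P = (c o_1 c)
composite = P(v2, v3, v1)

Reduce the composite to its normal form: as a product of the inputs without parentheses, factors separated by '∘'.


Under associativity of c, the answer is the v's in reading order.
(v2 ∘ v3) collapses to v2 ∘ v3
((v2 ∘ v3) ∘ v1) collapses to v2 ∘ v3 ∘ v1

v2 ∘ v3 ∘ v1


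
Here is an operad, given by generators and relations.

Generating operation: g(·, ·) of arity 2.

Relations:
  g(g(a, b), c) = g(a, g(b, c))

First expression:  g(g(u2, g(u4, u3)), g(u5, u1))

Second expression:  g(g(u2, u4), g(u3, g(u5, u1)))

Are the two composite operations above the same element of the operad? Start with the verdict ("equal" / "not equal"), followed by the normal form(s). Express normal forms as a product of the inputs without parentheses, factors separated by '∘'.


In normal form, the first expression is u2 ∘ u4 ∘ u3 ∘ u5 ∘ u1
In normal form, the second expression is u2 ∘ u4 ∘ u3 ∘ u5 ∘ u1
Same normal form: equal.

equal: each reduces to u2 ∘ u4 ∘ u3 ∘ u5 ∘ u1


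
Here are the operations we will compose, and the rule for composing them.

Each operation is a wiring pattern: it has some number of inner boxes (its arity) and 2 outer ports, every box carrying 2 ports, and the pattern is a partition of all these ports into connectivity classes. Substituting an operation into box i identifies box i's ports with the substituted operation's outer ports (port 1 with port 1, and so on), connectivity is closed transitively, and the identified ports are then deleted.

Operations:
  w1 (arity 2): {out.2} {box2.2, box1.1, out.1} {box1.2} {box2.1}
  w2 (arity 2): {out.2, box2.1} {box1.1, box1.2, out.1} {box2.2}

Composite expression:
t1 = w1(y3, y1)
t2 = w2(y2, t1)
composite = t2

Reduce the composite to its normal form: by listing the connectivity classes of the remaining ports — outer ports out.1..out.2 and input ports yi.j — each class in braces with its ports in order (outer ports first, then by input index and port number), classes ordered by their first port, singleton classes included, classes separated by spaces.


{out.1, y2.1, y2.2} {out.2, y1.2, y3.1} {y1.1} {y3.2}


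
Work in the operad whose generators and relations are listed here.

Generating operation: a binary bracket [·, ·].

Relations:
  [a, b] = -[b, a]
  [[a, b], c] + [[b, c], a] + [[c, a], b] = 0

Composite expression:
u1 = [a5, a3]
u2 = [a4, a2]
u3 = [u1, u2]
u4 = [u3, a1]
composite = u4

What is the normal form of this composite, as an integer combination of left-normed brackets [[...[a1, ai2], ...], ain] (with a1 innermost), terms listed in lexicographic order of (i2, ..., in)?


Expand each bracket as ab - ba; the a1-initial words give the coefficients.
Composite bracket: [[[a5, a3], [a4, a2]], a1]
The bracket unfolds into 16 signed words via [a, b] = ab - ba (2^4 = 16).
The a1-initial words carry the normal form:
  from a1a2a4a3a5, sign +1: term +[[[[a1, a2], a4], a3], a5]
  from a1a2a4a5a3, sign -1: term -[[[[a1, a2], a4], a5], a3]
  from a1a3a5a2a4, sign -1: term -[[[[a1, a3], a5], a2], a4]
  from a1a3a5a4a2, sign +1: term +[[[[a1, a3], a5], a4], a2]
  from a1a4a2a3a5, sign -1: term -[[[[a1, a4], a2], a3], a5]
  from a1a4a2a5a3, sign +1: term +[[[[a1, a4], a2], a5], a3]
  from a1a5a3a2a4, sign +1: term +[[[[a1, a5], a3], a2], a4]
  from a1a5a3a4a2, sign -1: term -[[[[a1, a5], a3], a4], a2]

[[[[a1, a2], a4], a3], a5] - [[[[a1, a2], a4], a5], a3] - [[[[a1, a3], a5], a2], a4] + [[[[a1, a3], a5], a4], a2] - [[[[a1, a4], a2], a3], a5] + [[[[a1, a4], a2], a5], a3] + [[[[a1, a5], a3], a2], a4] - [[[[a1, a5], a3], a4], a2]


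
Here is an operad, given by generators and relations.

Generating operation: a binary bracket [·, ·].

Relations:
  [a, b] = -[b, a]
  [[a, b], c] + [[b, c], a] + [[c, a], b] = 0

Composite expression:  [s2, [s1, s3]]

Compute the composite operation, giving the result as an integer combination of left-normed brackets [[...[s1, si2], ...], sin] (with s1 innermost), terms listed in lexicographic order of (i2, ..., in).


Left-normed coefficients sit on the s1-initial expansion words.
Composite bracket: [s2, [s1, s3]]
Full expansion: 4 signed words from ab - ba (2^2 = 4).
Keep just the words that open with s1:
  from s1s3s2, sign -1: term -[[s1, s3], s2]

-[[s1, s3], s2]


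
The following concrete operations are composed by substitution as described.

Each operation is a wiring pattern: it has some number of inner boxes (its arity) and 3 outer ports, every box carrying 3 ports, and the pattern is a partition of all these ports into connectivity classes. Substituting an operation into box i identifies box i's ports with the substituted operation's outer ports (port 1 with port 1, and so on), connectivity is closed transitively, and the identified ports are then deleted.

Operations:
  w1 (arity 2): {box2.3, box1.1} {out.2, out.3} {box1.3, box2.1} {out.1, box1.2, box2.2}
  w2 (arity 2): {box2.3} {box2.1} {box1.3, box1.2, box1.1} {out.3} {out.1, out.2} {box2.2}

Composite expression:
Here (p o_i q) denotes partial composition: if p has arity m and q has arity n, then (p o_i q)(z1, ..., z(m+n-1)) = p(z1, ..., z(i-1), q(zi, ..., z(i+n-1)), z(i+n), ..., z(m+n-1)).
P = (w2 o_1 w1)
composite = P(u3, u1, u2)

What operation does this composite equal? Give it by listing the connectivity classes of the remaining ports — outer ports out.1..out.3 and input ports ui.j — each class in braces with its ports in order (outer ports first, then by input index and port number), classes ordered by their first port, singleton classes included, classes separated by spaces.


Connectivity passes through glued w2-boundaries; trace each wire chain.
the subtree at w1 composes to {out.1, u1.2, u3.2} {out.2, out.3} {u1.1, u3.3} {u1.3, u3.1} on (u3, u1); out.j = own outer ports
the subtree at w2 composes to {out.1, out.2} {out.3} {u1.1, u3.3} {u1.2, u3.2} {u1.3, u3.1} {u2.1} {u2.2} {u2.3} on (u3, u1, u2); out.j = own outer ports

{out.1, out.2} {out.3} {u1.1, u3.3} {u1.2, u3.2} {u1.3, u3.1} {u2.1} {u2.2} {u2.3}


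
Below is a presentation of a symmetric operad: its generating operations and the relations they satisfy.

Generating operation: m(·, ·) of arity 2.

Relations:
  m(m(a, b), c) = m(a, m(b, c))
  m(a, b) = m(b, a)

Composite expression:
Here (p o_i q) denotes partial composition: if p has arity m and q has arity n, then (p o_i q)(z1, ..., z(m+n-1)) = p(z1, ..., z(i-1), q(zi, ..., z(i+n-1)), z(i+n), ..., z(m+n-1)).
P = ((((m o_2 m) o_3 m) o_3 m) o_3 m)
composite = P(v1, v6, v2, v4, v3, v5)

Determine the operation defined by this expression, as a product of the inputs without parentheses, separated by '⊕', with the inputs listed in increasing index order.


v1 ⊕ v2 ⊕ v3 ⊕ v4 ⊕ v5 ⊕ v6

Reordering under m is free, so list the v-inputs canonically.
m(v2, v4) spells out as v2 ⊕ v4
m(m(v2, v4), v3) spells out as v2 ⊕ v4 ⊕ v3
m(m(m(v2, v4), v3), v5) spells out as v2 ⊕ v4 ⊕ v3 ⊕ v5
m(v6, m(m(m(v2, v4), v3), v5)) spells out as v6 ⊕ v2 ⊕ v4 ⊕ v3 ⊕ v5
m(v1, m(v6, m(m(m(v2, v4), v3), v5))) spells out as v1 ⊕ v6 ⊕ v2 ⊕ v4 ⊕ v3 ⊕ v5
rearranged into index order: v1 ⊕ v2 ⊕ v3 ⊕ v4 ⊕ v5 ⊕ v6


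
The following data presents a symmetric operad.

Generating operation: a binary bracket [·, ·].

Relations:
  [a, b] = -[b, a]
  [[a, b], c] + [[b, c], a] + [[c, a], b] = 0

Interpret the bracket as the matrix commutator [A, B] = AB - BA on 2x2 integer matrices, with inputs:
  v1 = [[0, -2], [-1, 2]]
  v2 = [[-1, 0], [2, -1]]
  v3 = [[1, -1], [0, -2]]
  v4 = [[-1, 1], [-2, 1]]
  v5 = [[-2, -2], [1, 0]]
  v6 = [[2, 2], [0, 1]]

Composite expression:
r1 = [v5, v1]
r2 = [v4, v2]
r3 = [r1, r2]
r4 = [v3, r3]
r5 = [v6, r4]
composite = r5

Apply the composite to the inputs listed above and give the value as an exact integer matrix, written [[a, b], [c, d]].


[[288, -192], [-144, -288]]

[v5, v1] = [[4, 0], [-4, -4]]
[v4, v2] = [[2, 0], [4, -2]]
[[v5, v1], [v4, v2]] = [[0, 0], [-48, 0]]
[v3, [[v5, v1], [v4, v2]]] = [[48, 0], [144, -48]]
[v6, [v3, [[v5, v1], [v4, v2]]]] = [[288, -192], [-144, -288]]


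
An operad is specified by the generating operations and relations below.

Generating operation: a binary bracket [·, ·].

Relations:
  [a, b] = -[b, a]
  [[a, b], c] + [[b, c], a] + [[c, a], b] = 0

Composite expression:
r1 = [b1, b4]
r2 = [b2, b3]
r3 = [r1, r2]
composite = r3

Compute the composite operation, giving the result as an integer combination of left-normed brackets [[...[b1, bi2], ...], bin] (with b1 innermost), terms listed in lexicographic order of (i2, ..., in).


[[[b1, b4], b2], b3] - [[[b1, b4], b3], b2]

Expand each bracket as ab - ba; the b1-initial words give the coefficients.
Composite bracket: [[b1, b4], [b2, b3]]
Each bracket splits as ab - ba, giving 8 signed words (2^3 = 8).
The b1-initial words carry the normal form:
  b1b4b2b3 (sign +1) contributes +[[[b1, b4], b2], b3]
  b1b4b3b2 (sign -1) contributes -[[[b1, b4], b3], b2]


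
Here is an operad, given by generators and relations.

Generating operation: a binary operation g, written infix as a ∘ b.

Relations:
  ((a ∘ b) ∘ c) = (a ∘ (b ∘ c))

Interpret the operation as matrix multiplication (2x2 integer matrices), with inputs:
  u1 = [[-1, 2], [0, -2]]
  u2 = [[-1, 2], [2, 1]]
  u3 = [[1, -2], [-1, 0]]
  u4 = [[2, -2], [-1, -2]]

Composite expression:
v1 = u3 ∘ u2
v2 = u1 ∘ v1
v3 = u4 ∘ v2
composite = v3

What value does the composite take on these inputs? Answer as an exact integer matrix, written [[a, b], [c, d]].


[[18, -16], [-3, -4]]


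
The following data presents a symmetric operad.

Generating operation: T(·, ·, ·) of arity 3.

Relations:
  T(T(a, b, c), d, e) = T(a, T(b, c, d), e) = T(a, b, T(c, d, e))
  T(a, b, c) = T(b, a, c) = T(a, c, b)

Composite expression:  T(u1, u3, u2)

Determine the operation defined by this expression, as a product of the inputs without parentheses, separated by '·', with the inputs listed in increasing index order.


u1 · u2 · u3

Shape and order are irrelevant to T; the u-input set decides.
T(u1, u3, u2) collapses to u1 · u3 · u2
putting the inputs in ascending order: u1 · u2 · u3


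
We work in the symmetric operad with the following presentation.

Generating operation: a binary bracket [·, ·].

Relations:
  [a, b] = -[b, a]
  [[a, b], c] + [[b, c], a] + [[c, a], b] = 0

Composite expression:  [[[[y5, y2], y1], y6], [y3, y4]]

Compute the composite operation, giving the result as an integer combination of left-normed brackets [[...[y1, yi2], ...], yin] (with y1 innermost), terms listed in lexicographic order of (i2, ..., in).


[[[[[y1, y2], y5], y6], y3], y4] - [[[[[y1, y2], y5], y6], y4], y3] - [[[[[y1, y5], y2], y6], y3], y4] + [[[[[y1, y5], y2], y6], y4], y3]

Skip Jacobi rewriting: expand, keep y1-initial words, read off terms.
Composite bracket: [[[[y5, y2], y1], y6], [y3, y4]]
Expanding via [a, b] = ab - ba: 32 signed words (2^5 = 32).
Only words starting with y1 matter:
  y1y2y5y6y3y4 appears with sign +1, giving the term +[[[[[y1, y2], y5], y6], y3], y4]
  y1y2y5y6y4y3 appears with sign -1, giving the term -[[[[[y1, y2], y5], y6], y4], y3]
  y1y5y2y6y3y4 appears with sign -1, giving the term -[[[[[y1, y5], y2], y6], y3], y4]
  y1y5y2y6y4y3 appears with sign +1, giving the term +[[[[[y1, y5], y2], y6], y4], y3]


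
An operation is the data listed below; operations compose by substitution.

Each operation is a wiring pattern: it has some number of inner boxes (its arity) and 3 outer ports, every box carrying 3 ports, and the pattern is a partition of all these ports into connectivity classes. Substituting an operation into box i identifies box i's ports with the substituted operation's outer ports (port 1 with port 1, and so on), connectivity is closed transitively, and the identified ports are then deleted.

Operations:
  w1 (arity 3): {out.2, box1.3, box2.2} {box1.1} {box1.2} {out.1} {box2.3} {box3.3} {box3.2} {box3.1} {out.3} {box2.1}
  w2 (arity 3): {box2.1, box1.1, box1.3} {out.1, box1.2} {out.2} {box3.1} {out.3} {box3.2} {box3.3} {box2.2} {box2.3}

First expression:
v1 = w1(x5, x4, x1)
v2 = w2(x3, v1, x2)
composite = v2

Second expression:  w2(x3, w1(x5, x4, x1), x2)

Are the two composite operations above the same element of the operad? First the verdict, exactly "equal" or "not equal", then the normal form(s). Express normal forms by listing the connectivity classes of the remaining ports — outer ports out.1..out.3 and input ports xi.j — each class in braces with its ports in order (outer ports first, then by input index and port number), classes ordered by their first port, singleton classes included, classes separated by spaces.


equal; both compose to {out.1, x3.2} {out.2} {out.3} {x1.1} {x1.2} {x1.3} {x2.1} {x2.2} {x2.3} {x3.1, x3.3} {x4.1} {x4.2, x5.3} {x4.3} {x5.1} {x5.2}

The first expression, normalized: {out.1, x3.2} {out.2} {out.3} {x1.1} {x1.2} {x1.3} {x2.1} {x2.2} {x2.3} {x3.1, x3.3} {x4.1} {x4.2, x5.3} {x4.3} {x5.1} {x5.2}
The second expression, normalized: {out.1, x3.2} {out.2} {out.3} {x1.1} {x1.2} {x1.3} {x2.1} {x2.2} {x2.3} {x3.1, x3.3} {x4.1} {x4.2, x5.3} {x4.3} {x5.1} {x5.2}
The normal forms match — equal.


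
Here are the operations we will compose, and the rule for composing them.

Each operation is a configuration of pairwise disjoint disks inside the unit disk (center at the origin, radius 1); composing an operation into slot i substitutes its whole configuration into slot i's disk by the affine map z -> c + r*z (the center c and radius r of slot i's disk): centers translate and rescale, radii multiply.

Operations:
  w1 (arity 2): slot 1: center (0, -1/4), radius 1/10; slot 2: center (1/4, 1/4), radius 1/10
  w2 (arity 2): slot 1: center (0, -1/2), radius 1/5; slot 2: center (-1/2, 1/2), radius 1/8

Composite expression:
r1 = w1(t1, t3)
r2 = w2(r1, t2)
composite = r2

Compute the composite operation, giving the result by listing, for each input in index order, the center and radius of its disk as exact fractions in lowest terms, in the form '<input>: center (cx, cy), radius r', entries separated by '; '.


Below w2, radii multiply path by path; the t-disk centers shift.
tracing t1 down its 2-map path: center (0, -11/20), radius 1/50
tracing t3 down its 2-map path: center (1/20, -9/20), radius 1/50
tracing t2 down its 1-map path: center (-1/2, 1/2), radius 1/8

t1: center (0, -11/20), radius 1/50; t2: center (-1/2, 1/2), radius 1/8; t3: center (1/20, -9/20), radius 1/50


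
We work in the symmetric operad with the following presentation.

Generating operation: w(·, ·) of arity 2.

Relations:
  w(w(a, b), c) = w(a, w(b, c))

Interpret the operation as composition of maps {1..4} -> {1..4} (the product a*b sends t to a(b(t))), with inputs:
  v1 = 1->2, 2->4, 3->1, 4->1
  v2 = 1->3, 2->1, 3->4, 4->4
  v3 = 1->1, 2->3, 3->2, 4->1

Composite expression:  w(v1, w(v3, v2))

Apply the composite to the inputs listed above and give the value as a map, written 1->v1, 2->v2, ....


1->4, 2->2, 3->2, 4->2

w(v3, v2) = 1->2, 2->1, 3->1, 4->1
w(v1, w(v3, v2)) = 1->4, 2->2, 3->2, 4->2


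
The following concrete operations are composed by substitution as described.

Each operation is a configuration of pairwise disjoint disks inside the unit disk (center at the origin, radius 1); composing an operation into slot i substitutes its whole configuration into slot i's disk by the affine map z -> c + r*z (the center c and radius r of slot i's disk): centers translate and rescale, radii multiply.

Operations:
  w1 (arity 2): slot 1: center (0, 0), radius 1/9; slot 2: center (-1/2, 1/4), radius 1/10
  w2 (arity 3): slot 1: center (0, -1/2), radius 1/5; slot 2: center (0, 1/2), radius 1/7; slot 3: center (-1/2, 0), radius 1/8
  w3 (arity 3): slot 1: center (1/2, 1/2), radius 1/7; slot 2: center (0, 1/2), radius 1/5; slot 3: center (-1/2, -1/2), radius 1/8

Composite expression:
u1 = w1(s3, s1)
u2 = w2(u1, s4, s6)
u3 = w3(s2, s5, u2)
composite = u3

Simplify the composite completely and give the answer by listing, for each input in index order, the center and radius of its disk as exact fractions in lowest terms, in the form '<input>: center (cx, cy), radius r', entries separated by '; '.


s1: center (-41/80, -89/160), radius 1/400; s2: center (1/2, 1/2), radius 1/7; s3: center (-1/2, -9/16), radius 1/360; s4: center (-1/2, -7/16), radius 1/56; s5: center (0, 1/2), radius 1/5; s6: center (-9/16, -1/2), radius 1/64

Each s-disk chains the slot maps above it in w3; radii multiply.
for s2, the 1-step affine chain lands on center (1/2, 1/2), radius 1/7
for s5, the 1-step affine chain lands on center (0, 1/2), radius 1/5
for s3, the 3-step affine chain lands on center (-1/2, -9/16), radius 1/360
for s1, the 3-step affine chain lands on center (-41/80, -89/160), radius 1/400
for s4, the 2-step affine chain lands on center (-1/2, -7/16), radius 1/56
for s6, the 2-step affine chain lands on center (-9/16, -1/2), radius 1/64


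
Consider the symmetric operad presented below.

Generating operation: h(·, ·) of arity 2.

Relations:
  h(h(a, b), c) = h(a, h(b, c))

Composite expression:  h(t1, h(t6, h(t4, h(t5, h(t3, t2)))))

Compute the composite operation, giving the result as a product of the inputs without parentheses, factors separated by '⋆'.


Associativity of h dissolves the nesting; only the t-input order survives.
h(t3, t2) unparenthesizes to t3 ⋆ t2
h(t5, h(t3, t2)) unparenthesizes to t5 ⋆ t3 ⋆ t2
h(t4, h(t5, h(t3, t2))) unparenthesizes to t4 ⋆ t5 ⋆ t3 ⋆ t2
h(t6, h(t4, h(t5, h(t3, t2)))) unparenthesizes to t6 ⋆ t4 ⋆ t5 ⋆ t3 ⋆ t2
h(t1, h(t6, h(t4, h(t5, h(t3, t2))))) unparenthesizes to t1 ⋆ t6 ⋆ t4 ⋆ t5 ⋆ t3 ⋆ t2

t1 ⋆ t6 ⋆ t4 ⋆ t5 ⋆ t3 ⋆ t2


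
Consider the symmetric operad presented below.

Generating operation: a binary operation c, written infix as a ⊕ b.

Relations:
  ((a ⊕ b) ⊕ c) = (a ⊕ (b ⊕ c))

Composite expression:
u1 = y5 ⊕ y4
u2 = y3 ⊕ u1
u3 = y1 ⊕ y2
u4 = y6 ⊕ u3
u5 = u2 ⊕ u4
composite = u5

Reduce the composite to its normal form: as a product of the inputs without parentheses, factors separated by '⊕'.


The c-tree's shape is irrelevant; the y-reading-order decides.
(y5 ⊕ y4) linearizes to y5 ⊕ y4
(y3 ⊕ (y5 ⊕ y4)) linearizes to y3 ⊕ y5 ⊕ y4
(y1 ⊕ y2) linearizes to y1 ⊕ y2
(y6 ⊕ (y1 ⊕ y2)) linearizes to y6 ⊕ y1 ⊕ y2
((y3 ⊕ (y5 ⊕ y4)) ⊕ (y6 ⊕ (y1 ⊕ y2))) linearizes to y3 ⊕ y5 ⊕ y4 ⊕ y6 ⊕ y1 ⊕ y2

y3 ⊕ y5 ⊕ y4 ⊕ y6 ⊕ y1 ⊕ y2
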